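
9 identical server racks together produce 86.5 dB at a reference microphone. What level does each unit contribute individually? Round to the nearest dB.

For N identical incoherent sources L_total = L₁ + 10·log₁₀ N, so L₁ = 86.5 − 10·log₁₀(9) = 86.5 − 9.542.

77 dB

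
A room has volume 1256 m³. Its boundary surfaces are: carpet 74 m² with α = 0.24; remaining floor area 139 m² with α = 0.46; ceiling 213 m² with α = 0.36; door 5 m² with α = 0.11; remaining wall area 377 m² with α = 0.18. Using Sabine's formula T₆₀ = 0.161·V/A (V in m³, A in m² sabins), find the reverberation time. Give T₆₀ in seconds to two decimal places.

A = Σ Sᵢαᵢ = 74·0.24 + 139·0.46 + 213·0.36 + 5·0.11 + 377·0.18 = 226.79 m².
T₆₀ = 0.161 × 1256 / 226.79 = 0.892 s.

0.89 s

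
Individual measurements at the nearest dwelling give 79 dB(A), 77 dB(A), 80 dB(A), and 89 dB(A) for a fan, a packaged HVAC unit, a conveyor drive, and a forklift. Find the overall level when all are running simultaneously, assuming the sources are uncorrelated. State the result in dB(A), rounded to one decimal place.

90.1 dB(A)

For uncorrelated sources the intensities add, so convert each level to linear form, sum, and take 10·log₁₀ of the total.
Σ 10^(L/10) = 10^(79/10) + 10^(77/10) + 10^(80/10) + 10^(89/10) = 1.024e+09.
L_total = 10·log₁₀(1.024e+09) = 90.10 dB(A).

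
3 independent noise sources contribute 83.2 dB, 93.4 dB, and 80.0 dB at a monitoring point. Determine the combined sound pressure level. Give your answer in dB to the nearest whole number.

Incoherent sources combine by intensity addition: L_total = 10·log₁₀(Σ 10^(L_i/10)).
Σ 10^(L/10) = 10^(83.2/10) + 10^(93.4/10) + 10^(80.0/10) = 2.497e+09.
L_total = 10·log₁₀(2.497e+09) = 93.97 dB.

94 dB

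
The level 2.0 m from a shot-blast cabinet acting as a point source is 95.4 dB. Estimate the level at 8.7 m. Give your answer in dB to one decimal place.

82.6 dB

Spherical spreading from a point source gives a 20·log₁₀(r₂/r₁) drop.
L₂ = 95.4 − 20·log₁₀(8.7/2.0) = 95.4 − 12.770 = 82.63 dB.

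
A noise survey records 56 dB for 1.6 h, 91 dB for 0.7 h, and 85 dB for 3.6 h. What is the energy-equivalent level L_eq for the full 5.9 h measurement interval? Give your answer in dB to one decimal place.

Weight each interval's intensity by its duration and average over T = 5.9 h:
Σ tᵢ·10^(Lᵢ/10) = 1.6·10^(56/10) + 0.7·10^(91/10) + 3.6·10^(85/10) = 2.020e+09.
L_eq = 10·log₁₀(2.020e+09/5.9) = 85.35 dB.

85.3 dB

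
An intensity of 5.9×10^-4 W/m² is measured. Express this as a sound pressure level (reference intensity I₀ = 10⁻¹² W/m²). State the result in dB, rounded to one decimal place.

L = 10·log₁₀(I/I₀) = 10·log₁₀(5.9×10^-4/10⁻¹²) = 10·log₁₀(5.9×10^8).
L = 10·(0.7709 + 8) = 87.71 dB.

87.7 dB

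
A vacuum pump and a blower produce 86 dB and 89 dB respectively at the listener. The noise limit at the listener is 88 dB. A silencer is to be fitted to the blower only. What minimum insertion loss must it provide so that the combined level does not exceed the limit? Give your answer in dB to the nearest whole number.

5 dB

Fixed contribution from the other source: Σ 10^(L/10) = 10^(86/10) = 3.981e+08 (86.00 dB).
To meet 88 dB overall, the treated blower may contribute at most 10^(88/10) − 3.981e+08 = 2.329e+08, i.e. 83.67 dB.
Required insertion loss = 89 − 83.67 = 5.33 dB.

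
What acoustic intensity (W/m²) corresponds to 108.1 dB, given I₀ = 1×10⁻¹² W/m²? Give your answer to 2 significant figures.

L = 10·log₁₀(I/I₀) ⇒ I = I₀·10^(L/10) = 10⁻¹² × 10^10.81.

0.065 W/m²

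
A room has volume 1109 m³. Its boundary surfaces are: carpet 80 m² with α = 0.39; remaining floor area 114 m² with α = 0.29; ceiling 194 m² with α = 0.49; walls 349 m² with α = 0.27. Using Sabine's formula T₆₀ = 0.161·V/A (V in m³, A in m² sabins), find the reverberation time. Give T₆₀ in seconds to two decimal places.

0.70 s

A = Σ Sᵢαᵢ = 80·0.39 + 114·0.29 + 194·0.49 + 349·0.27 = 253.55 m².
T₆₀ = 0.161 × 1109 / 253.55 = 0.704 s.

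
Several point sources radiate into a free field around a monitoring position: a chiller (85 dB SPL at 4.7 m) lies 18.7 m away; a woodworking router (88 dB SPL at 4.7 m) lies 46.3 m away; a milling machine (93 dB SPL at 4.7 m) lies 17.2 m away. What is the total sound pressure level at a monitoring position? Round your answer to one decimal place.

82.4 dB SPL

Apply inverse-square spreading to bring every level to the receiver, then sum 10^(L/10).
chiller: 85 − 20·log₁₀(18.7/4.7) = 85 − 11.99 = 73.01 dB SPL.
woodworking router: 88 − 20·log₁₀(46.3/4.7) = 88 − 19.87 = 68.13 dB SPL.
milling machine: 93 − 20·log₁₀(17.2/4.7) = 93 − 11.27 = 81.73 dB SPL.
Σ 10^(L/10) = 1.755e+08 → L_total = 10·log₁₀(1.755e+08) = 82.44 dB SPL.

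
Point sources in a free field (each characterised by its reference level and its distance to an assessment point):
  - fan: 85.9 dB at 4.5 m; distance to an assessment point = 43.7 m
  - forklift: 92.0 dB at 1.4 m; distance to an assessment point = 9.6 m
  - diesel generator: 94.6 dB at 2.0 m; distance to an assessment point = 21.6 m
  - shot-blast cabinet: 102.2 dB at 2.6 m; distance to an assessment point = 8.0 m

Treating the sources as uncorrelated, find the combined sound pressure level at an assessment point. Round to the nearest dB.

First find each source's level at the receiver (point-source: −20·log₁₀(r/r_ref)), then combine on an intensity basis.
fan: 85.9 − 20·log₁₀(43.7/4.5) = 85.9 − 19.75 = 66.15 dB.
forklift: 92.0 − 20·log₁₀(9.6/1.4) = 92.0 − 16.72 = 75.28 dB.
diesel generator: 94.6 − 20·log₁₀(21.6/2.0) = 94.6 − 20.67 = 73.93 dB.
shot-blast cabinet: 102.2 − 20·log₁₀(8.0/2.6) = 102.2 − 9.76 = 92.44 dB.
Σ 10^(L/10) = 1.815e+09 → L_total = 10·log₁₀(1.815e+09) = 92.59 dB.

93 dB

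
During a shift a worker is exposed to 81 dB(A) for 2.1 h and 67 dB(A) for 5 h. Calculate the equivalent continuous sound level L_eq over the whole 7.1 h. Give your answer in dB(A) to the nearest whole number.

76 dB(A)

L_eq = 10·log₁₀[(1/T)·Σ tᵢ·10^(Lᵢ/10)] with T = 7.1 h.
Σ tᵢ·10^(Lᵢ/10) = 2.1·10^(81/10) + 5·10^(67/10) = 2.894e+08.
L_eq = 10·log₁₀(2.894e+08/7.1) = 76.10 dB(A).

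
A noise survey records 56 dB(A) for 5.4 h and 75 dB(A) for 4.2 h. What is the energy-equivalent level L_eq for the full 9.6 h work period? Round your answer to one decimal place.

71.5 dB(A)

The energy average is taken in the linear domain: L_eq = 10·log₁₀[(Σ tᵢ·10^(Lᵢ/10))/T], T = 9.6 h.
Σ tᵢ·10^(Lᵢ/10) = 5.4·10^(56/10) + 4.2·10^(75/10) = 1.350e+08.
L_eq = 10·log₁₀(1.350e+08/9.6) = 71.48 dB(A).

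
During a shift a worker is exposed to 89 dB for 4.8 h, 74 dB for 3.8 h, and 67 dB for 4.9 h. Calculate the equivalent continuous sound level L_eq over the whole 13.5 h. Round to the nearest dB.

85 dB

The energy average is taken in the linear domain: L_eq = 10·log₁₀[(Σ tᵢ·10^(Lᵢ/10))/T], T = 13.5 h.
Σ tᵢ·10^(Lᵢ/10) = 4.8·10^(89/10) + 3.8·10^(74/10) + 4.9·10^(67/10) = 3.933e+09.
L_eq = 10·log₁₀(3.933e+09/13.5) = 84.64 dB.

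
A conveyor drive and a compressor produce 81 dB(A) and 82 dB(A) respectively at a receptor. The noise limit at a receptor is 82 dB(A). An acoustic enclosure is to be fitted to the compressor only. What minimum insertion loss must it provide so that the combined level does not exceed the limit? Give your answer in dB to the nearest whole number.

The untreated sources together contribute 10^(81/10) = 1.259e+08, i.e. 81.00 dB(A).
The limit corresponds to 10^(82/10) = 1.585e+08; subtracting the fixed part leaves 3.260e+07 for the compressor, i.e. 75.13 dB(A).
Required insertion loss = 82 − 75.13 = 6.87 dB.

7 dB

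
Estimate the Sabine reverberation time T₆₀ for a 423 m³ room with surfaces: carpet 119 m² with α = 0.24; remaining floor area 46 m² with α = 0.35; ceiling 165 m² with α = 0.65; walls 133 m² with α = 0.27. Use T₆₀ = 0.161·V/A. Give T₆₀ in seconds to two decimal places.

0.36 s

Summing Sᵢαᵢ: 119·0.24 + 46·0.35 + 165·0.65 + 133·0.27 = 187.82 m².
T₆₀ = 0.161 × 423 / 187.82 = 0.363 s.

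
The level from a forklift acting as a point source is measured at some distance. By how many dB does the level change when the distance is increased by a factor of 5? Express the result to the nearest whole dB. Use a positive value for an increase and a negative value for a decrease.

Point-source spreading: ΔL = −20·log₁₀(r₂/r₁).
ΔL = −20·log₁₀(5) = -13.98 dB.

-14 dB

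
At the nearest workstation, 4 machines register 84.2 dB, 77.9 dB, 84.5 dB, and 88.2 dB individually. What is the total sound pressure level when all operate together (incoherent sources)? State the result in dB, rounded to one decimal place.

91.0 dB

For uncorrelated sources the intensities add, so convert each level to linear form, sum, and take 10·log₁₀ of the total.
Σ 10^(L/10) = 10^(84.2/10) + 10^(77.9/10) + 10^(84.5/10) + 10^(88.2/10) = 1.267e+09.
L_total = 10·log₁₀(1.267e+09) = 91.03 dB.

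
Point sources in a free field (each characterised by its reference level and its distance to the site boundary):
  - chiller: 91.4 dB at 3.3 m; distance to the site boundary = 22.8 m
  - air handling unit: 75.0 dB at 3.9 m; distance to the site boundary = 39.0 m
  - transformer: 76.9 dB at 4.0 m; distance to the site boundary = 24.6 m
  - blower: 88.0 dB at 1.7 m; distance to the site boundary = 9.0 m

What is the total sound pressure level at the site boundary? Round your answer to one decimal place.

Apply inverse-square spreading to bring every level to the receiver, then sum 10^(L/10).
chiller: 91.4 − 20·log₁₀(22.8/3.3) = 91.4 − 16.79 = 74.61 dB.
air handling unit: 75.0 − 20·log₁₀(39.0/3.9) = 75.0 − 20.00 = 55.00 dB.
transformer: 76.9 − 20·log₁₀(24.6/4.0) = 76.9 − 15.78 = 61.12 dB.
blower: 88.0 − 20·log₁₀(9.0/1.7) = 88.0 − 14.48 = 73.52 dB.
Σ 10^(L/10) = 5.304e+07 → L_total = 10·log₁₀(5.304e+07) = 77.25 dB.

77.2 dB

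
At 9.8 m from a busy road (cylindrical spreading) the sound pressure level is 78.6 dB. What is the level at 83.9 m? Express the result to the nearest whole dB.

69 dB

Cylindrical spreading from a line source gives a 10·log₁₀(r₂/r₁) drop.
L₂ = 78.6 − 10·log₁₀(83.9/9.8) = 78.6 − 9.325 = 69.27 dB.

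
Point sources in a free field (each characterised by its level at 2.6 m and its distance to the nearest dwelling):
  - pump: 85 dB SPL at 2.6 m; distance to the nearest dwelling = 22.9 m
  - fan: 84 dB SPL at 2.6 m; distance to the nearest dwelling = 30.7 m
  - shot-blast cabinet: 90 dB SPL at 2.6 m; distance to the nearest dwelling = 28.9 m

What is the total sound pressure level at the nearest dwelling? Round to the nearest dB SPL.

Apply inverse-square spreading to bring every level to the receiver, then sum 10^(L/10).
pump: 85 − 20·log₁₀(22.9/2.6) = 85 − 18.90 = 66.10 dB SPL.
fan: 84 − 20·log₁₀(30.7/2.6) = 84 − 21.44 = 62.56 dB SPL.
shot-blast cabinet: 90 − 20·log₁₀(28.9/2.6) = 90 − 20.92 = 69.08 dB SPL.
Σ 10^(L/10) = 1.397e+07 → L_total = 10·log₁₀(1.397e+07) = 71.45 dB SPL.

71 dB SPL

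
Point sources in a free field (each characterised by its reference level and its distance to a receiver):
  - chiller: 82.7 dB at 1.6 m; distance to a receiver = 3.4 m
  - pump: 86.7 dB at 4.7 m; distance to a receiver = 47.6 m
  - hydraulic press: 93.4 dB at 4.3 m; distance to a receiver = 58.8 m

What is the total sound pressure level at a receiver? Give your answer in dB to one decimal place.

Apply inverse-square spreading to bring every level to the receiver, then sum 10^(L/10).
chiller: 82.7 − 20·log₁₀(3.4/1.6) = 82.7 − 6.55 = 76.15 dB.
pump: 86.7 − 20·log₁₀(47.6/4.7) = 86.7 − 20.11 = 66.59 dB.
hydraulic press: 93.4 − 20·log₁₀(58.8/4.3) = 93.4 − 22.72 = 70.68 dB.
Σ 10^(L/10) = 5.750e+07 → L_total = 10·log₁₀(5.750e+07) = 77.60 dB.

77.6 dB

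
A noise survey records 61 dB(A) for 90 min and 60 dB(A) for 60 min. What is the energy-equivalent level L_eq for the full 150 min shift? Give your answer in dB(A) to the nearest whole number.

Weight each interval's intensity by its duration and average over T = 150 min:
Σ tᵢ·10^(Lᵢ/10) = 90·10^(61/10) + 60·10^(60/10) = 1.733e+08.
L_eq = 10·log₁₀(1.733e+08/150) = 60.63 dB(A).

61 dB(A)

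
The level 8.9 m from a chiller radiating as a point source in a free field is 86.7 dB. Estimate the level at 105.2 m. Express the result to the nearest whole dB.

65 dB

Spherical spreading from a point source gives a 20·log₁₀(r₂/r₁) drop.
L₂ = 86.7 − 20·log₁₀(105.2/8.9) = 86.7 − 21.453 = 65.25 dB.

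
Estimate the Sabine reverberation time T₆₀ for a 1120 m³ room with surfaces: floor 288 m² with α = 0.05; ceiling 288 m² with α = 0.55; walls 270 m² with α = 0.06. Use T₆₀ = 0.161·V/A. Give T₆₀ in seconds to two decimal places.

Total absorption A = 288·0.05 + 288·0.55 + 270·0.06 = 189.00 m² sabins.
T₆₀ = 0.161·V/A = 0.161·1120/189.00 = 0.954 s.

0.95 s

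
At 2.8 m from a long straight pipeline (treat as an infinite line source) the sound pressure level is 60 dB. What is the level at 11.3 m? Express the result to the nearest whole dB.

For a line source, L₂ = L₁ − 10·log₁₀(r₂/r₁).
L₂ = 60 − 10·log₁₀(11.3/2.8) = 60 − 6.059 = 53.94 dB.

54 dB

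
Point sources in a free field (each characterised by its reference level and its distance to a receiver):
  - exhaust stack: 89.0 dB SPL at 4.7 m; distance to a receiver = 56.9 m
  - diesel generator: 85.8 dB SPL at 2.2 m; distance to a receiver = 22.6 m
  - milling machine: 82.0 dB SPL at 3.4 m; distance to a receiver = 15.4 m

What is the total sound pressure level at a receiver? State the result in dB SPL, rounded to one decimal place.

First find each source's level at the receiver (point-source: −20·log₁₀(r/r_ref)), then combine on an intensity basis.
exhaust stack: 89.0 − 20·log₁₀(56.9/4.7) = 89.0 − 21.66 = 67.34 dB SPL.
diesel generator: 85.8 − 20·log₁₀(22.6/2.2) = 85.8 − 20.23 = 65.57 dB SPL.
milling machine: 82.0 − 20·log₁₀(15.4/3.4) = 82.0 − 13.12 = 68.88 dB SPL.
Σ 10^(L/10) = 1.675e+07 → L_total = 10·log₁₀(1.675e+07) = 72.24 dB SPL.

72.2 dB SPL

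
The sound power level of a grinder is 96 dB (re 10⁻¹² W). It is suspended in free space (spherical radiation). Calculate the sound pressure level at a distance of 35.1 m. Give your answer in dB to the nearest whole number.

54 dB

L_p = L_w − 10·log₁₀(4π·r²) with r = 35.1 m.
4π·r² = 1.548e+04 m², 10·log₁₀ of that is 41.898 dB.
L_p = 96 − 41.898 = 54.10 dB.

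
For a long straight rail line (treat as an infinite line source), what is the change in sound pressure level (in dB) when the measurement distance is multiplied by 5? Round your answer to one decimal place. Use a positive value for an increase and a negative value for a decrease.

A line source loses 3 dB per doubling of distance; generally ΔL = −10·log₁₀(r₂/r₁).
ΔL = −10·log₁₀(5) = -6.99 dB.

-7.0 dB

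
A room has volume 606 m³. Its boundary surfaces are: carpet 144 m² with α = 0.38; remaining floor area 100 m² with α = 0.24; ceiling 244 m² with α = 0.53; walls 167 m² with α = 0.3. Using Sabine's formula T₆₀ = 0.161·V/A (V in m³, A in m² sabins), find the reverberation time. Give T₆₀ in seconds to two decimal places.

0.38 s

A = Σ Sᵢαᵢ = 144·0.38 + 100·0.24 + 244·0.53 + 167·0.3 = 258.14 m².
T₆₀ = 0.161 × 606 / 258.14 = 0.378 s.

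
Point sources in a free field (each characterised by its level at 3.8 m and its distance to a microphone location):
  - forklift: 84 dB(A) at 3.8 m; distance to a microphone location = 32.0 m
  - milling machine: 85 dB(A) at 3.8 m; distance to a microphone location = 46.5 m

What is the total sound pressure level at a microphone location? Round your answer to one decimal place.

67.5 dB(A)

First find each source's level at the receiver (point-source: −20·log₁₀(r/r_ref)), then combine on an intensity basis.
forklift: 84 − 20·log₁₀(32.0/3.8) = 84 − 18.51 = 65.49 dB(A).
milling machine: 85 − 20·log₁₀(46.5/3.8) = 85 − 21.75 = 63.25 dB(A).
Σ 10^(L/10) = 5.654e+06 → L_total = 10·log₁₀(5.654e+06) = 67.52 dB(A).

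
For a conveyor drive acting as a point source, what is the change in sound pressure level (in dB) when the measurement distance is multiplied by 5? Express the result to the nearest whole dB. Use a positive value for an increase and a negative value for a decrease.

-14 dB

With spherical spreading the level changes by −20·log₁₀(r₂/r₁).
ΔL = −20·log₁₀(5) = -13.98 dB.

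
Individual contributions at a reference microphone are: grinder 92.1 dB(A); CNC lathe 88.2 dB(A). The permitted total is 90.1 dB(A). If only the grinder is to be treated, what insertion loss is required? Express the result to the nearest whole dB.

Fixed contribution from the other source: Σ 10^(L/10) = 10^(88.2/10) = 6.607e+08 (88.20 dB(A)).
The limit corresponds to 10^(90.1/10) = 1.023e+09; subtracting the fixed part leaves 3.626e+08 for the grinder, i.e. 85.59 dB(A).
Required insertion loss = 92.1 − 85.59 = 6.51 dB.

7 dB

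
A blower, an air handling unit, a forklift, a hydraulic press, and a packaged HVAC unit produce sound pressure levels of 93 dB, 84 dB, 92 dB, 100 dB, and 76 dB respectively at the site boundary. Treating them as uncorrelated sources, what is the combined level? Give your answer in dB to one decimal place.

101.4 dB

Incoherent sources combine by intensity addition: L_total = 10·log₁₀(Σ 10^(L_i/10)).
Σ 10^(L/10) = 10^(93/10) + 10^(84/10) + 10^(92/10) + 10^(100/10) + 10^(76/10) = 1.387e+10.
L_total = 10·log₁₀(1.387e+10) = 101.42 dB.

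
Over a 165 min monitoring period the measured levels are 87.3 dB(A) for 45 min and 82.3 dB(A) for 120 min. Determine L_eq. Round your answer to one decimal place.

Weight each interval's intensity by its duration and average over T = 165 min:
Σ tᵢ·10^(Lᵢ/10) = 45·10^(87.3/10) + 120·10^(82.3/10) = 4.455e+10.
L_eq = 10·log₁₀(4.455e+10/165) = 84.31 dB(A).

84.3 dB(A)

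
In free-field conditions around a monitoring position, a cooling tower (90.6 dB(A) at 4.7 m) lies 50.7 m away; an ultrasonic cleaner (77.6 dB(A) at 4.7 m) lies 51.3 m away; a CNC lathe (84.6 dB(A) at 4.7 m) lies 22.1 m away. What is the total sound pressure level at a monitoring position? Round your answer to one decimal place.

Apply inverse-square spreading to bring every level to the receiver, then sum 10^(L/10).
cooling tower: 90.6 − 20·log₁₀(50.7/4.7) = 90.6 − 20.66 = 69.94 dB(A).
ultrasonic cleaner: 77.6 − 20·log₁₀(51.3/4.7) = 77.6 − 20.76 = 56.84 dB(A).
CNC lathe: 84.6 − 20·log₁₀(22.1/4.7) = 84.6 − 13.45 = 71.15 dB(A).
Σ 10^(L/10) = 2.339e+07 → L_total = 10·log₁₀(2.339e+07) = 73.69 dB(A).

73.7 dB(A)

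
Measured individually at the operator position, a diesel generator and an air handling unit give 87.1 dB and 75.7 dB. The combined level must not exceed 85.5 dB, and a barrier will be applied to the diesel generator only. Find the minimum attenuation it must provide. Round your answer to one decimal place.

2.1 dB

The untreated sources together contribute 10^(75.7/10) = 3.715e+07, i.e. 75.70 dB.
The limit corresponds to 10^(85.5/10) = 3.548e+08; subtracting the fixed part leaves 3.177e+08 for the diesel generator, i.e. 85.02 dB.
Required insertion loss = 87.1 − 85.02 = 2.08 dB.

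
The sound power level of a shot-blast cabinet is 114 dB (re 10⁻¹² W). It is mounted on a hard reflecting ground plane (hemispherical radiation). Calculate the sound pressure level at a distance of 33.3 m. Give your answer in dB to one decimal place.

75.6 dB

The power spreads over a hemisphere of area 2π·r², so L_p = L_w − 10·log₁₀(2π·r²).
2π·r² = 6967 m², 10·log₁₀ of that is 38.431 dB.
L_p = 114 − 38.431 = 75.57 dB.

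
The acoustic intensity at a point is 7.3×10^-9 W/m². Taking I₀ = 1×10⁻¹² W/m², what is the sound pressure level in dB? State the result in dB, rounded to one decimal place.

38.6 dB

I/I₀ = 7.3×10^-9/10⁻¹² = 7.3×10^3, and L = 10·log₁₀(I/I₀).
L = 10·(0.8633 + 3) = 38.63 dB.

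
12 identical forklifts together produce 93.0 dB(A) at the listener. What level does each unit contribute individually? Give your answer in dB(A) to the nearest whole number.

Dividing the total intensity by 12 lowers the level by 10·log₁₀ 12 = 10.792 dB: L₁ = 93.0 − 10.792.

82 dB(A)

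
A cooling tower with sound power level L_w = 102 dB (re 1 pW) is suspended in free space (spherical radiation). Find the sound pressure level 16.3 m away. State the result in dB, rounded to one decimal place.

66.8 dB

The power spreads over a sphere of area 4π·r², so L_p = L_w − 10·log₁₀(4π·r²).
4π·r² = 3339 m², 10·log₁₀ of that is 35.236 dB.
L_p = 102 − 35.236 = 66.76 dB.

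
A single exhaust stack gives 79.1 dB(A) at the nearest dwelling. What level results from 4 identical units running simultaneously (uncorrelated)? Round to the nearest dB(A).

85 dB(A)

N identical incoherent sources raise the level by 10·log₁₀ N.
L_total = 79.1 + 10·log₁₀(4) = 79.1 + 6.021 = 85.12 dB(A).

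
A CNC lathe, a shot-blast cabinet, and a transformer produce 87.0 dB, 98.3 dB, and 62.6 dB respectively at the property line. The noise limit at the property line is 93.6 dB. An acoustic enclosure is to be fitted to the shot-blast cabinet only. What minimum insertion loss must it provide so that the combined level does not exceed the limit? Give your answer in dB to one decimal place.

The untreated sources together contribute 10^(87.0/10) + 10^(62.6/10) = 5.030e+08, i.e. 87.02 dB.
To meet 93.6 dB overall, the treated shot-blast cabinet may contribute at most 10^(93.6/10) − 5.030e+08 = 1.788e+09, i.e. 92.52 dB.
Required insertion loss = 98.3 − 92.52 = 5.78 dB.

5.8 dB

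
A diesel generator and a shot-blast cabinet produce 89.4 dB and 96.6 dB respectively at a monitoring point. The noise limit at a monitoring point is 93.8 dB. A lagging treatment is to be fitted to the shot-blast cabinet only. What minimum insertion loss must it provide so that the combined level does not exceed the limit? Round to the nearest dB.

5 dB

The untreated sources together contribute 10^(89.4/10) = 8.710e+08, i.e. 89.40 dB.
The limit corresponds to 10^(93.8/10) = 2.399e+09; subtracting the fixed part leaves 1.528e+09 for the shot-blast cabinet, i.e. 91.84 dB.
Required insertion loss = 96.6 − 91.84 = 4.76 dB.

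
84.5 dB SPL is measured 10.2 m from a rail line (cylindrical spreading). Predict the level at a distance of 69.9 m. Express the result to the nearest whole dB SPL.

For a line source, L₂ = L₁ − 10·log₁₀(r₂/r₁).
L₂ = 84.5 − 10·log₁₀(69.9/10.2) = 84.5 − 8.359 = 76.14 dB SPL.

76 dB SPL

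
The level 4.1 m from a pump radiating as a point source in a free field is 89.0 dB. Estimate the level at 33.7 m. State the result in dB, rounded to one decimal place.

70.7 dB

Spherical spreading from a point source gives a 20·log₁₀(r₂/r₁) drop.
L₂ = 89.0 − 20·log₁₀(33.7/4.1) = 89.0 − 18.297 = 70.70 dB.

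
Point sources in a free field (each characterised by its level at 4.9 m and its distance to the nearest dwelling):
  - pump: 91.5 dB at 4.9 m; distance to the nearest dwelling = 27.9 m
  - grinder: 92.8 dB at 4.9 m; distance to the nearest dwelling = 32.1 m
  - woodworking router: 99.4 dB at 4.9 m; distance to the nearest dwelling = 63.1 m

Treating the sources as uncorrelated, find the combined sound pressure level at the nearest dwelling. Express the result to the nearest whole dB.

81 dB

Propagate each source to the receiver with L = L_ref − 20·log₁₀(r/r_ref), then add intensities.
pump: 91.5 − 20·log₁₀(27.9/4.9) = 91.5 − 15.11 = 76.39 dB.
grinder: 92.8 − 20·log₁₀(32.1/4.9) = 92.8 − 16.33 = 76.47 dB.
woodworking router: 99.4 − 20·log₁₀(63.1/4.9) = 99.4 − 22.20 = 77.20 dB.
Σ 10^(L/10) = 1.405e+08 → L_total = 10·log₁₀(1.405e+08) = 81.48 dB.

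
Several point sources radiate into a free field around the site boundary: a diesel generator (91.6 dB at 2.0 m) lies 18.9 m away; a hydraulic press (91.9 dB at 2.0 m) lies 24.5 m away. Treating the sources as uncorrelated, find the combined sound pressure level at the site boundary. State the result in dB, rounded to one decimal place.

First find each source's level at the receiver (point-source: −20·log₁₀(r/r_ref)), then combine on an intensity basis.
diesel generator: 91.6 − 20·log₁₀(18.9/2.0) = 91.6 − 19.51 = 72.09 dB.
hydraulic press: 91.9 − 20·log₁₀(24.5/2.0) = 91.9 − 21.76 = 70.14 dB.
Σ 10^(L/10) = 2.651e+07 → L_total = 10·log₁₀(2.651e+07) = 74.23 dB.

74.2 dB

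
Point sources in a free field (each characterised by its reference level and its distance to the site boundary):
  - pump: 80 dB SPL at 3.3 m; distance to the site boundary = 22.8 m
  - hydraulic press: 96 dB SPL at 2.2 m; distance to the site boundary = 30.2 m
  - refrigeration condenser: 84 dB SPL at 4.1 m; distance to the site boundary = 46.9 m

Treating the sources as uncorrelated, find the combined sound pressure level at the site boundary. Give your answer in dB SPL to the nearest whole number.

Propagate each source to the receiver with L = L_ref − 20·log₁₀(r/r_ref), then add intensities.
pump: 80 − 20·log₁₀(22.8/3.3) = 80 − 16.79 = 63.21 dB SPL.
hydraulic press: 96 − 20·log₁₀(30.2/2.2) = 96 − 22.75 = 73.25 dB SPL.
refrigeration condenser: 84 − 20·log₁₀(46.9/4.1) = 84 − 21.17 = 62.83 dB SPL.
Σ 10^(L/10) = 2.514e+07 → L_total = 10·log₁₀(2.514e+07) = 74.00 dB SPL.

74 dB SPL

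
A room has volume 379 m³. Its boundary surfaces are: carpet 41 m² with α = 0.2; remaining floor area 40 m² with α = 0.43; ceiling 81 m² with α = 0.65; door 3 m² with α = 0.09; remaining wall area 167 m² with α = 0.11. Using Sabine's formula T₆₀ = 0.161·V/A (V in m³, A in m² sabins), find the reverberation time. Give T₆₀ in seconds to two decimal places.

Total absorption A = 41·0.2 + 40·0.43 + 81·0.65 + 3·0.09 + 167·0.11 = 96.69 m² sabins.
T₆₀ = 0.161 × 379 / 96.69 = 0.631 s.

0.63 s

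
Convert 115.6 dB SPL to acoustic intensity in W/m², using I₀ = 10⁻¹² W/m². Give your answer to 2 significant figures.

0.36 W/m²

I/I₀ = 10^(115.6/10) = 3.631e+11, so I = 3.631e+11 × 10⁻¹² W/m².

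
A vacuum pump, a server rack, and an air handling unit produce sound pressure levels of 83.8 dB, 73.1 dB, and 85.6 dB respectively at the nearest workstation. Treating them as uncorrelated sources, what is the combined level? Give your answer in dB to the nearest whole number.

Incoherent sources combine by intensity addition: L_total = 10·log₁₀(Σ 10^(L_i/10)).
Σ 10^(L/10) = 10^(83.8/10) + 10^(73.1/10) + 10^(85.6/10) = 6.234e+08.
L_total = 10·log₁₀(6.234e+08) = 87.95 dB.

88 dB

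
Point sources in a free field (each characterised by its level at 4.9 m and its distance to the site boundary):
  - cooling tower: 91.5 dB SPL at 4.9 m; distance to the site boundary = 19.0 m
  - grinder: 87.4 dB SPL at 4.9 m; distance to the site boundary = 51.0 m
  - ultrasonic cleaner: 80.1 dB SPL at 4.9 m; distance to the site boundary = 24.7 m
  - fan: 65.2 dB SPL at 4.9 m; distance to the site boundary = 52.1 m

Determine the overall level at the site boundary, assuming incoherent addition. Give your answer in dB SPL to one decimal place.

Apply inverse-square spreading to bring every level to the receiver, then sum 10^(L/10).
cooling tower: 91.5 − 20·log₁₀(19.0/4.9) = 91.5 − 11.77 = 79.73 dB SPL.
grinder: 87.4 − 20·log₁₀(51.0/4.9) = 87.4 − 20.35 = 67.05 dB SPL.
ultrasonic cleaner: 80.1 − 20·log₁₀(24.7/4.9) = 80.1 − 14.05 = 66.05 dB SPL.
fan: 65.2 − 20·log₁₀(52.1/4.9) = 65.2 − 20.53 = 44.67 dB SPL.
Σ 10^(L/10) = 1.031e+08 → L_total = 10·log₁₀(1.031e+08) = 80.13 dB SPL.

80.1 dB SPL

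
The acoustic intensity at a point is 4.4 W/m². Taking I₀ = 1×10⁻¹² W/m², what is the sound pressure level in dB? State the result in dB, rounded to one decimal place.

126.4 dB

L = 10·log₁₀(I/I₀) = 10·log₁₀(4.4/10⁻¹²) = 10·log₁₀(4.4×10^12).
L = 10·(0.6435 + 12) = 126.43 dB.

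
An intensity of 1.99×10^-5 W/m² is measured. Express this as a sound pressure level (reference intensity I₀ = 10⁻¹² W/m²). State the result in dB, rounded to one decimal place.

73.0 dB

L = 10·log₁₀(I/I₀) = 10·log₁₀(1.99×10^-5/10⁻¹²) = 10·log₁₀(1.99×10^7).
L = 10·(0.2989 + 7) = 72.99 dB.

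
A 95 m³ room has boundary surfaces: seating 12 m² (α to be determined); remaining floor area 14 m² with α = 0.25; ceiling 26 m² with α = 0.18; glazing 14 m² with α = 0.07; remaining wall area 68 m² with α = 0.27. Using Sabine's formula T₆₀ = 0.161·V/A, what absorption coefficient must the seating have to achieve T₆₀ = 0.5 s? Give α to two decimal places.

From T₆₀ = 0.161·V/A, the target T₆₀ = 0.5 s needs A = 0.161·95/0.5 = 30.59 m².
Absorption from the other surfaces = 14·0.25 + 26·0.18 + 14·0.07 + 68·0.27 = 27.52 m², so the seating must supply 3.07 m² over 12 m².
α = 3.07/12 = 0.256.

0.26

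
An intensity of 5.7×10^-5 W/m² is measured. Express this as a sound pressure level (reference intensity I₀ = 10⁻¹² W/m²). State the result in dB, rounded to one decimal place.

77.6 dB

I/I₀ = 5.7×10^-5/10⁻¹² = 5.7×10^7, and L = 10·log₁₀(I/I₀).
L = 10·(0.7559 + 7) = 77.56 dB.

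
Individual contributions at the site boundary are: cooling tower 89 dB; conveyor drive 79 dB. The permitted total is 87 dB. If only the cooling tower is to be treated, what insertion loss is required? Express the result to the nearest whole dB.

The untreated sources together contribute 10^(79/10) = 7.943e+07, i.e. 79.00 dB.
The limit corresponds to 10^(87/10) = 5.012e+08; subtracting the fixed part leaves 4.218e+08 for the cooling tower, i.e. 86.25 dB.
So the cooling tower must be reduced from 89 to 86.25 dB: IL = 2.75 dB.

3 dB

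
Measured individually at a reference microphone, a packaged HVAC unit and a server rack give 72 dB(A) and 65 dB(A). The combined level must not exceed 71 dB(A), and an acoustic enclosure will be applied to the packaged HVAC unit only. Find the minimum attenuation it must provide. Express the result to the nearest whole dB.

2 dB

Fixed contribution from the other source: Σ 10^(L/10) = 10^(65/10) = 3.162e+06 (65.00 dB(A)).
The limit corresponds to 10^(71/10) = 1.259e+07; subtracting the fixed part leaves 9.427e+06 for the packaged HVAC unit, i.e. 69.74 dB(A).
So the packaged HVAC unit must be reduced from 72 to 69.74 dB(A): IL = 2.26 dB.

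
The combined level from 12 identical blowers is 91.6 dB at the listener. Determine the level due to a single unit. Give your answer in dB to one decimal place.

80.8 dB

For N identical incoherent sources L_total = L₁ + 10·log₁₀ N, so L₁ = 91.6 − 10·log₁₀(12) = 91.6 − 10.792.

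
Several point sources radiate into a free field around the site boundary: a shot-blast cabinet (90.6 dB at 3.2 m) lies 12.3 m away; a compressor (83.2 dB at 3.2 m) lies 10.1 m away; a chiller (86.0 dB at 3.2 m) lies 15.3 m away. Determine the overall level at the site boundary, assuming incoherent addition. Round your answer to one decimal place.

Apply inverse-square spreading to bring every level to the receiver, then sum 10^(L/10).
shot-blast cabinet: 90.6 − 20·log₁₀(12.3/3.2) = 90.6 − 11.70 = 78.90 dB.
compressor: 83.2 − 20·log₁₀(10.1/3.2) = 83.2 − 9.98 = 73.22 dB.
chiller: 86.0 − 20·log₁₀(15.3/3.2) = 86.0 − 13.59 = 72.41 dB.
Σ 10^(L/10) = 1.161e+08 → L_total = 10·log₁₀(1.161e+08) = 80.65 dB.

80.6 dB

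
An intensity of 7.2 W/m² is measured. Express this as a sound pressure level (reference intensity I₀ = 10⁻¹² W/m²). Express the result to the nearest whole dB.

I/I₀ = 7.2/10⁻¹² = 7.2×10^12, and L = 10·log₁₀(I/I₀).
L = 10·(0.8573 + 12) = 128.57 dB.

129 dB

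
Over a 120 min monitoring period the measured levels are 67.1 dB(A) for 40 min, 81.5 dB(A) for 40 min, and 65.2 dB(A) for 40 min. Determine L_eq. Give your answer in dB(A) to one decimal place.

L_eq = 10·log₁₀[(1/T)·Σ tᵢ·10^(Lᵢ/10)] with T = 120 min.
Σ tᵢ·10^(Lᵢ/10) = 40·10^(67.1/10) + 40·10^(81.5/10) + 40·10^(65.2/10) = 5.988e+09.
L_eq = 10·log₁₀(5.988e+09/120) = 76.98 dB(A).

77.0 dB(A)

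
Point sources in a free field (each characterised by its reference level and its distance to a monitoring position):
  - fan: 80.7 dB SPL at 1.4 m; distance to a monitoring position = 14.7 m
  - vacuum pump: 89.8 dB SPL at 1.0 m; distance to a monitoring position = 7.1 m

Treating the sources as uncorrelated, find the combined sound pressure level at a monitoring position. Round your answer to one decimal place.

73.0 dB SPL

Propagate each source to the receiver with L = L_ref − 20·log₁₀(r/r_ref), then add intensities.
fan: 80.7 − 20·log₁₀(14.7/1.4) = 80.7 − 20.42 = 60.28 dB SPL.
vacuum pump: 89.8 − 20·log₁₀(7.1/1.0) = 89.8 − 17.03 = 72.77 dB SPL.
Σ 10^(L/10) = 2.001e+07 → L_total = 10·log₁₀(2.001e+07) = 73.01 dB SPL.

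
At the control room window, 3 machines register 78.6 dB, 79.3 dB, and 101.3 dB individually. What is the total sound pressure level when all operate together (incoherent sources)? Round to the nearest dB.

101 dB

Incoherent sources combine by intensity addition: L_total = 10·log₁₀(Σ 10^(L_i/10)).
Σ 10^(L/10) = 10^(78.6/10) + 10^(79.3/10) + 10^(101.3/10) = 1.365e+10.
L_total = 10·log₁₀(1.365e+10) = 101.35 dB.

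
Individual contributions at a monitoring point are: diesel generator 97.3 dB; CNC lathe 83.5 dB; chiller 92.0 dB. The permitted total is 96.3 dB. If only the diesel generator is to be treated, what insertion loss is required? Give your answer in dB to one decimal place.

The untreated sources together contribute 10^(83.5/10) + 10^(92.0/10) = 1.809e+09, i.e. 92.57 dB.
To meet 96.3 dB overall, the treated diesel generator may contribute at most 10^(96.3/10) − 1.809e+09 = 2.457e+09, i.e. 93.90 dB.
So the diesel generator must be reduced from 97.3 to 93.90 dB: IL = 3.40 dB.

3.4 dB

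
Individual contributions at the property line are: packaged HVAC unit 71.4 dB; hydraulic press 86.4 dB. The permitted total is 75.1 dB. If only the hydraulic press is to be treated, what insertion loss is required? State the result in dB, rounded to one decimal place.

13.7 dB

Everything except the hydraulic press sums to 10^(71.4/10) = 1.380e+07 in linear terms, 71.40 dB.
To meet 75.1 dB overall, the treated hydraulic press may contribute at most 10^(75.1/10) − 1.380e+07 = 1.856e+07, i.e. 72.68 dB.
So the hydraulic press must be reduced from 86.4 to 72.68 dB: IL = 13.72 dB.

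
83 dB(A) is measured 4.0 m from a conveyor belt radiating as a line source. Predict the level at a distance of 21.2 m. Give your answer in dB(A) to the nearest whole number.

Line-source attenuation: ΔL = 10·log₁₀(r₂/r₁) = 10·log₁₀(21.2/4.0) = 7.243 dB.
L₂ = 83 − 10·log₁₀(21.2/4.0) = 83 − 7.243 = 75.76 dB(A).

76 dB(A)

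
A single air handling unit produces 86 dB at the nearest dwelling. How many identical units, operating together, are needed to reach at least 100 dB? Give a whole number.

26

N identical sources give L₁ + 10·log₁₀ N, so require 10·log₁₀ N ≥ 100 − 86 = 14.0 dB.
N ≥ 10^(14.0/10) = 25.119, so N = 26.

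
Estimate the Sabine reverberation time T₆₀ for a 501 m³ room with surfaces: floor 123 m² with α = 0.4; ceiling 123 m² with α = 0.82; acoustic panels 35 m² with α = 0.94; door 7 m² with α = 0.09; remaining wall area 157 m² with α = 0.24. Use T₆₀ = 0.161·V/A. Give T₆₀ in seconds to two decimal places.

Summing Sᵢαᵢ: 123·0.4 + 123·0.82 + 35·0.94 + 7·0.09 + 157·0.24 = 221.27 m².
T₆₀ = 0.161·V/A = 0.161·501/221.27 = 0.365 s.

0.36 s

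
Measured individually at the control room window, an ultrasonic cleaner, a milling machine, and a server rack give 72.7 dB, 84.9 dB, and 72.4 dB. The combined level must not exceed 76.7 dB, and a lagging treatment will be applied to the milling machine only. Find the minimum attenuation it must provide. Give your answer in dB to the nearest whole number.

15 dB

The untreated sources together contribute 10^(72.7/10) + 10^(72.4/10) = 3.600e+07, i.e. 75.56 dB.
To meet 76.7 dB overall, the treated milling machine may contribute at most 10^(76.7/10) − 3.600e+07 = 1.077e+07, i.e. 70.32 dB.
So the milling machine must be reduced from 84.9 to 70.32 dB: IL = 14.58 dB.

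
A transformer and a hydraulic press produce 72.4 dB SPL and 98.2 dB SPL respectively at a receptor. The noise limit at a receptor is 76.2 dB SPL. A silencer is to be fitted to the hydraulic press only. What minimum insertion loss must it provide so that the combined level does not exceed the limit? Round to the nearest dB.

Everything except the hydraulic press sums to 10^(72.4/10) = 1.738e+07 in linear terms, 72.40 dB SPL.
The limit corresponds to 10^(76.2/10) = 4.169e+07; subtracting the fixed part leaves 2.431e+07 for the hydraulic press, i.e. 73.86 dB SPL.
Required insertion loss = 98.2 − 73.86 = 24.34 dB.

24 dB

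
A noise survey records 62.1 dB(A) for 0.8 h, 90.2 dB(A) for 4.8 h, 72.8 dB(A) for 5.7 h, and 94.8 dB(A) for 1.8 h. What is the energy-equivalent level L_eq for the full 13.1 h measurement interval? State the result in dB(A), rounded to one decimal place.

The energy average is taken in the linear domain: L_eq = 10·log₁₀[(Σ tᵢ·10^(Lᵢ/10))/T], T = 13.1 h.
Σ tᵢ·10^(Lᵢ/10) = 0.8·10^(62.1/10) + 4.8·10^(90.2/10) + 5.7·10^(72.8/10) + 1.8·10^(94.8/10) = 1.057e+10.
L_eq = 10·log₁₀(1.057e+10/13.1) = 89.07 dB(A).

89.1 dB(A)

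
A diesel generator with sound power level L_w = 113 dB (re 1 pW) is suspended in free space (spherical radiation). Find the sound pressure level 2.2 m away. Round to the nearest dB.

95 dB

Free-field spherical radiation: L_p = L_w − 10·log₁₀(4π·r²), r = 2.2 m.
4π·r² = 60.82 m², 10·log₁₀ of that is 17.841 dB.
L_p = 113 − 17.841 = 95.16 dB.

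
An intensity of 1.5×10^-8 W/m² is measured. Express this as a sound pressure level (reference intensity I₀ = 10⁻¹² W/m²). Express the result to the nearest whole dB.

Dividing by I₀ shifts the exponent by 12: I/I₀ = 1.5×10^4.
L = 10·(0.1761 + 4) = 41.76 dB.

42 dB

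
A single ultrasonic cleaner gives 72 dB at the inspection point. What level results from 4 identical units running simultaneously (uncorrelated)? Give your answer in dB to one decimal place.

With 4 equal, uncorrelated contributions the intensity is 4× that of one unit, giving a rise of 10·log₁₀ 4.
L_total = 72 + 10·log₁₀(4) = 72 + 6.021 = 78.02 dB.

78.0 dB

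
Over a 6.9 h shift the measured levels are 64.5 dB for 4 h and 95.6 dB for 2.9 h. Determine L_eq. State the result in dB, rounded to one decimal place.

91.8 dB

L_eq = 10·log₁₀[(1/T)·Σ tᵢ·10^(Lᵢ/10)] with T = 6.9 h.
Σ tᵢ·10^(Lᵢ/10) = 4·10^(64.5/10) + 2.9·10^(95.6/10) = 1.054e+10.
L_eq = 10·log₁₀(1.054e+10/6.9) = 91.84 dB.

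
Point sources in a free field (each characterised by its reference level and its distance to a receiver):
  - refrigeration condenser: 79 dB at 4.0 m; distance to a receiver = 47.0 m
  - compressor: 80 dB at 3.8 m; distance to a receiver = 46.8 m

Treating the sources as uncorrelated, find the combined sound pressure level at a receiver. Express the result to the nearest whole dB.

First find each source's level at the receiver (point-source: −20·log₁₀(r/r_ref)), then combine on an intensity basis.
refrigeration condenser: 79 − 20·log₁₀(47.0/4.0) = 79 − 21.40 = 57.60 dB.
compressor: 80 − 20·log₁₀(46.8/3.8) = 80 − 21.81 = 58.19 dB.
Σ 10^(L/10) = 1.235e+06 → L_total = 10·log₁₀(1.235e+06) = 60.92 dB.

61 dB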